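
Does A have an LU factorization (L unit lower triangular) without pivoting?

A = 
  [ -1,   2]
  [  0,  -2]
Yes.
A[1,1] = -1 ≠ 0, so Gaussian elimination proceeds without a row swap: multiplier ℓ₂₁ = (0)/(-1) = 0, and U[2,2] = -2 - (0)(2) = -2.
L = 
  [  1,   0]
  [  0,   1]
U = 
  [ -1,   2]
  [  0,  -2]
Check row 2 of LU: [(0)(-1), (0)(2) + (-2)] = [0, -2] = row 2 of A ✓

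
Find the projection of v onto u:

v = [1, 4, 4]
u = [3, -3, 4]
v·u = (1)(3) + (4)(-3) + (4)(4) = 7
u·u = (3)² + (-3)² + (4)² = 34
proj_u(v) = (v·u / u·u) × u = (7/34) × u

proj_u(v) = [21/34, -21/34, 14/17]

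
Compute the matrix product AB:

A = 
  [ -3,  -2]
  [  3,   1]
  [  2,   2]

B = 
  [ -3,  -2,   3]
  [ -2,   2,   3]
AB = 
  [ 13,   2, -15]
  [-11,  -4,  12]
  [-10,   0,  12]

A is 3×2 and B is 2×3, so AB is 3×3. Each entry is (row of A)·(column of B):
AB[1,1] = (-3)(-3) + (-2)(-2) = 13
AB[1,2] = (-3)(-2) + (-2)(2) = 2
AB[1,3] = (-3)(3) + (-2)(3) = -15
AB[2,1] = (3)(-3) + (1)(-2) = -11
AB[2,2] = (3)(-2) + (1)(2) = -4
AB[2,3] = (3)(3) + (1)(3) = 12
AB[3,1] = (2)(-3) + (2)(-2) = -10
AB[3,2] = (2)(-2) + (2)(2) = 0
AB[3,3] = (2)(3) + (2)(3) = 12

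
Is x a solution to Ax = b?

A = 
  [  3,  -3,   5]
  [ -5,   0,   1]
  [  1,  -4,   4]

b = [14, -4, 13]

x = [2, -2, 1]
No

Ax = [17, -9, 14] ≠ b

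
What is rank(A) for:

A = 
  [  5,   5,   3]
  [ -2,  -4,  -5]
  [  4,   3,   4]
Row reduce:
R2 → R2 + (2/5)·R1
R3 → R3 - (4/5)·R1
R3 → R3 - (1/2)·R2
REF = 
  [    5,     5,     3]
  [    0,    -2, -19/5]
  [    0,     0,   7/2]
Pivot columns: 1, 2, 3 → 3 pivots.

rank(A) = 3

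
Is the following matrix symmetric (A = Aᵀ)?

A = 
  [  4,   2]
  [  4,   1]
No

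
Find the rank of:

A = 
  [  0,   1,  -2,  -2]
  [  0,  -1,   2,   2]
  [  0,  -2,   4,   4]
Row reduce:
R2 → R2 + (1)·R1
R3 → R3 + (2)·R1
REF = 
  [  0,   1,  -2,  -2]
  [  0,   0,   0,   0]
  [  0,   0,   0,   0]
Pivot columns: 2 → 1 pivot.

rank(A) = 1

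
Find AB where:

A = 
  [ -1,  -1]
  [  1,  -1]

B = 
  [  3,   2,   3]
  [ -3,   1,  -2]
A is 2×2 and B is 2×3, so AB is 2×3. Each entry is (row of A)·(column of B):
AB[1,1] = (-1)(3) + (-1)(-3) = 0
AB[1,2] = (-1)(2) + (-1)(1) = -3
AB[1,3] = (-1)(3) + (-1)(-2) = -1
AB[2,1] = (1)(3) + (-1)(-3) = 6
AB[2,2] = (1)(2) + (-1)(1) = 1
AB[2,3] = (1)(3) + (-1)(-2) = 5

AB = 
  [  0,  -3,  -1]
  [  6,   1,   5]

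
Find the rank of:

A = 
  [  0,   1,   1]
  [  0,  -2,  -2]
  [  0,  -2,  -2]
Row reduce:
R2 → R2 + (2)·R1
R3 → R3 + (2)·R1
REF = 
  [  0,   1,   1]
  [  0,   0,   0]
  [  0,   0,   0]
Pivot columns: 2 → 1 pivot.

rank(A) = 1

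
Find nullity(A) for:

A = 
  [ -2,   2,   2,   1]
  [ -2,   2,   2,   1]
nullity(A) = 3

Row reduce:
R2 → R2 - (1)·R1
REF = 
  [ -2,   2,   2,   1]
  [  0,   0,   0,   0]
Pivot columns: 1 → 1 pivot.
rank(A) = 1, so nullity(A) = 4 - 1 = 3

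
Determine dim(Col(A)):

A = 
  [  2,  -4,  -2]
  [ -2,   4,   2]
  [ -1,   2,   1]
Row reduce:
R2 → R2 + (1)·R1
R3 → R3 + (1/2)·R1
REF = 
  [  2,  -4,  -2]
  [  0,   0,   0]
  [  0,   0,   0]
Pivot columns: 1 → 1 pivot.
dim(Col(A)) = number of pivot columns = 1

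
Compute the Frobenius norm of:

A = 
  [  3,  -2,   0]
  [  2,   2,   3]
||A||_F = 5.477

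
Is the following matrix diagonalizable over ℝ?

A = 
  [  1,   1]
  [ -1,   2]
No

tr(A) = 3, det(A) = 3
Characteristic polynomial: λ² - tr(A)λ + det(A) = λ² - 3λ + 3
λ² - 3λ + 3 = 0  ⇒  λ = (3 ± √((-3)² - 4·(3)))/2 = (3 ± √(-3))/2
  = (3 + i√3)/2,  (3 - i√3)/2
Eigenvalues: (3 + i√3)/2, (3 - i√3)/2  (≈ 1.5 + 0.866i, 1.5 - 0.866i)
Has complex eigenvalues (not diagonalizable over ℝ).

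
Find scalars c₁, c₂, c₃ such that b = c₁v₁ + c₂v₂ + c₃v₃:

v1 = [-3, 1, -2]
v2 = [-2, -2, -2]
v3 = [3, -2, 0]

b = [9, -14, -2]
c1 = -2, c2 = 3, c3 = 3

b = -2·v1 + 3·v2 + 3·v3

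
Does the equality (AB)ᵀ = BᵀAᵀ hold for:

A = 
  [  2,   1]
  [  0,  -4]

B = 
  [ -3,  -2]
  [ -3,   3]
Yes

(AB)ᵀ = 
  [ -9,  12]
  [ -1, -12]

BᵀAᵀ = 
  [ -9,  12]
  [ -1, -12]

Both sides are equal — this is the standard identity (AB)ᵀ = BᵀAᵀ, which holds for all A, B.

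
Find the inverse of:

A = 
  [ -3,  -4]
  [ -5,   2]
det(A) = (-3)(2) - (-4)(-5) = -26
For a 2×2 matrix, A⁻¹ = (1/det(A)) · [[d, -b], [-c, a]]
    = (-1/26) · [[2, 4], [5, -3]]

A⁻¹ = 
  [-1/13, -2/13]
  [-5/26,  3/26]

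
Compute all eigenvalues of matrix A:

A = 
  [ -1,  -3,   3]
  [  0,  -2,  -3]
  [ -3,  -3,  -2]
λ = -5, 2i√2, -2i√2  (≈ -5, 0 + 2.828i, 0 - 2.828i)

Characteristic polynomial: det(λI - A) = λ³ + 5λ² + 8λ + 40
Testing integer divisors of the constant term: p(-5) = 0, so (λ + 5) is a factor:
p(λ) = (λ + 5)(λ² + 8)
λ² + 8 = 0  ⇒  λ = (0 ± √((0)² - 4·(8)))/2 = (0 ± √(-32))/2
  = 2i√2,  -2i√2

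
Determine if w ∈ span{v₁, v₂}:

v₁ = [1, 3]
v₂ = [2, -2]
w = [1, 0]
Yes

Form the augmented matrix and row-reduce:
[v₁|v₂|w] = 
  [  1,   2,   1]
  [  3,  -2,   0]
R2 → R2 - (3)·R1
REF = 
  [  1,   2,   1]
  [  0,  -8,  -3]

No row of the form [0 0 | nonzero], so the system is consistent. Back-substitution gives c₁ = 1/4, c₂ = 3/8: w = (1/4)·v₁ + (3/8)·v₂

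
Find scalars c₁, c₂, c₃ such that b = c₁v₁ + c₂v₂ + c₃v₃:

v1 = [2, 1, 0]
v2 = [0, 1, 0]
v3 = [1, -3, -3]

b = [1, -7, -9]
c1 = -1, c2 = 3, c3 = 3

b = -1·v1 + 3·v2 + 3·v3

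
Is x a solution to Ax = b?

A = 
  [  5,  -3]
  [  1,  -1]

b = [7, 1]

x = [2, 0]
No

Ax = [10, 2] ≠ b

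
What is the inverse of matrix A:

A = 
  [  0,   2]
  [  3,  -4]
det(A) = (0)(-4) - (2)(3) = -6
For a 2×2 matrix, A⁻¹ = (1/det(A)) · [[d, -b], [-c, a]]
    = (-1/6) · [[-4, -2], [-3, 0]]

A⁻¹ = 
  [2/3, 1/3]
  [1/2,   0]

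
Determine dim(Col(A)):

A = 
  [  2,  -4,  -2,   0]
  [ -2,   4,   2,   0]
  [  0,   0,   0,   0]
Row reduce:
R2 → R2 + (1)·R1
REF = 
  [  2,  -4,  -2,   0]
  [  0,   0,   0,   0]
  [  0,   0,   0,   0]
Pivot columns: 1 → 1 pivot.
dim(Col(A)) = number of pivot columns = 1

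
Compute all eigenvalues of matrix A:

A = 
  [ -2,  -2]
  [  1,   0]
λ = -1 + i, -1 - i  (≈ -1 + 1i, -1 - 1i)

tr(A) = -2, det(A) = 2
Characteristic polynomial: λ² - tr(A)λ + det(A) = λ² + 2λ + 2
λ² + 2λ + 2 = 0  ⇒  λ = (-2 ± √((2)² - 4·(2)))/2 = (-2 ± √(-4))/2
  = -1 + i,  -1 - i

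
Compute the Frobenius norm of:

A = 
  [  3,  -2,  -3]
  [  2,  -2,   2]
||A||_F = 5.831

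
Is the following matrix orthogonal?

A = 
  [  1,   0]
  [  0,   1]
Yes

AᵀA = 
  [  1,   0]
  [  0,   1]
= I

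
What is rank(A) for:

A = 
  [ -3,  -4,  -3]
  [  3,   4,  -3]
rank(A) = 2

Row reduce:
R2 → R2 + (1)·R1
REF = 
  [ -3,  -4,  -3]
  [  0,   0,  -6]
Pivot columns: 1, 3 → 2 pivots.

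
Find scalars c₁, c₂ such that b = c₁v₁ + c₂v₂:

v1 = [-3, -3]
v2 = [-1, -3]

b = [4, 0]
c1 = -2, c2 = 2

b = -2·v1 + 2·v2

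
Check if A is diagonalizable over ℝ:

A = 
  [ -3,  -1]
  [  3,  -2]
No

tr(A) = -5, det(A) = 9
Characteristic polynomial: λ² - tr(A)λ + det(A) = λ² + 5λ + 9
λ² + 5λ + 9 = 0  ⇒  λ = (-5 ± √((5)² - 4·(9)))/2 = (-5 ± √(-11))/2
  = (-5 + i√11)/2,  (-5 - i√11)/2
Eigenvalues: (-5 + i√11)/2, (-5 - i√11)/2  (≈ -2.5 + 1.658i, -2.5 - 1.658i)
Has complex eigenvalues (not diagonalizable over ℝ).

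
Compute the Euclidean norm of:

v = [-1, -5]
5.099

||v||₂ = √((-1)² + (-5)²) = √26 = 5.099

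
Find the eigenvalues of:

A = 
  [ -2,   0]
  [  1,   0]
tr(A) = -2, det(A) = 0
Characteristic polynomial: λ² - tr(A)λ + det(A) = λ² + 2λ
λ² + 2λ = λ(λ + 2)

λ = 0, -2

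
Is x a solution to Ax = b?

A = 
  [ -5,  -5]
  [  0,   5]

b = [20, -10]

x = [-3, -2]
No

Ax = [25, -10] ≠ b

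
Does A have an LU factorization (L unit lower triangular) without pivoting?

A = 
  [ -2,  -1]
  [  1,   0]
Yes.
A[1,1] = -2 ≠ 0, so Gaussian elimination proceeds without a row swap: multiplier ℓ₂₁ = (1)/(-2) = -1/2, and U[2,2] = 0 - (-1/2)(-1) = -1/2.
L = 
  [   1,    0]
  [-1/2,    1]
U = 
  [  -2,   -1]
  [   0, -1/2]
Check row 2 of LU: [(-1/2)(-2), (-1/2)(-1) + (-1/2)] = [1, 0] = row 2 of A ✓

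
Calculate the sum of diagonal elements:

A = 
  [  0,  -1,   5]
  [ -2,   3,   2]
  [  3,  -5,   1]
4

tr(A) = 0 + 3 + 1 = 4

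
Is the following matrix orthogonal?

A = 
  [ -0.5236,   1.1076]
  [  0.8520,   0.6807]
No

AᵀA = 
  [  1.0001,   0]
  [  0,   1.6901]
≠ I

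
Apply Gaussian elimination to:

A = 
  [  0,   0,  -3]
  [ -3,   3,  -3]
Row operations:
Swap R1 ↔ R2

Resulting echelon form:
REF = 
  [ -3,   3,  -3]
  [  0,   0,  -3]

Rank = 2 (number of non-zero pivot rows).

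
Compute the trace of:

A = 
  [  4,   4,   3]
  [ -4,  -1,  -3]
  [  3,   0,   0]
3

tr(A) = 4 + -1 + 0 = 3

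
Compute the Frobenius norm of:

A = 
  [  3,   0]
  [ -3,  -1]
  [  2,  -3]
||A||_F = 5.657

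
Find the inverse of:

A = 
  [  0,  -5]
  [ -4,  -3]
det(A) = (0)(-3) - (-5)(-4) = -20
For a 2×2 matrix, A⁻¹ = (1/det(A)) · [[d, -b], [-c, a]]
    = (-1/20) · [[-3, 5], [4, 0]]

A⁻¹ = 
  [3/20, -1/4]
  [-1/5,    0]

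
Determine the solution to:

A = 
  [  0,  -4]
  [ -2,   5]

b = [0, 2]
Row reduce the augmented matrix [A|b]:
Swap R1 ↔ R2
REF = 
  [ -2,   5,   2]
  [  0,  -4,   0]

Back-substitution:
x₂ = 0 / (-4) = 0
x₁ = (2 - (5)(0)) / (-2) = -1

x = [-1, 0]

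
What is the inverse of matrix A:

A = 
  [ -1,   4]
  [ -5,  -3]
det(A) = (-1)(-3) - (4)(-5) = 23
For a 2×2 matrix, A⁻¹ = (1/det(A)) · [[d, -b], [-c, a]]
    = (1/23) · [[-3, -4], [5, -1]]

A⁻¹ = 
  [-3/23, -4/23]
  [ 5/23, -1/23]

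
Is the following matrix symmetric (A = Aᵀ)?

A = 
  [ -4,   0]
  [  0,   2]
Yes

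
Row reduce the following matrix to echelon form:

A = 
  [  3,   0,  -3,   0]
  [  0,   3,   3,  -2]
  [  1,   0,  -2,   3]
Row operations:
R3 → R3 - (1/3)·R1

Resulting echelon form:
REF = 
  [  3,   0,  -3,   0]
  [  0,   3,   3,  -2]
  [  0,   0,  -1,   3]

Rank = 3 (number of non-zero pivot rows).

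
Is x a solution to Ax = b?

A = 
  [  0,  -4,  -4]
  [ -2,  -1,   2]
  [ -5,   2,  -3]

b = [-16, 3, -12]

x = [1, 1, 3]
Yes

Ax = [-16, 3, -12] = b ✓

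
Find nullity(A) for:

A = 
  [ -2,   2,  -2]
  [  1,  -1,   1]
nullity(A) = 2

Row reduce:
R2 → R2 + (1/2)·R1
REF = 
  [ -2,   2,  -2]
  [  0,   0,   0]
Pivot columns: 1 → 1 pivot.
rank(A) = 1, so nullity(A) = 3 - 1 = 2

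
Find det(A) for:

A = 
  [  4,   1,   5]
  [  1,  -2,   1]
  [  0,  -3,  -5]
42

Cofactor expansion along row 1:
det(A) = (4)·((-2)(-5) - (1)(-3)) - (1)·((1)(-5) - (1)(0)) + (5)·((1)(-3) - (-2)(0))
  = (4)(13) - (1)(-5) + (5)(-3)
  = 42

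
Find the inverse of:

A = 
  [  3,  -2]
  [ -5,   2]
det(A) = (3)(2) - (-2)(-5) = -4
For a 2×2 matrix, A⁻¹ = (1/det(A)) · [[d, -b], [-c, a]]
    = (-1/4) · [[2, 2], [5, 3]]

A⁻¹ = 
  [-1/2, -1/2]
  [-5/4, -3/4]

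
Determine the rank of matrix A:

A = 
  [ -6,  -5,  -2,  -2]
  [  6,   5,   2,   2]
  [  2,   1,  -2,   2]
rank(A) = 2

Row reduce:
R2 → R2 + (1)·R1
R3 → R3 + (1/3)·R1
Swap R2 ↔ R3
REF = 
  [  -6,   -5,   -2,   -2]
  [   0, -2/3, -8/3,  4/3]
  [   0,    0,    0,    0]
Pivot columns: 1, 2 → 2 pivots.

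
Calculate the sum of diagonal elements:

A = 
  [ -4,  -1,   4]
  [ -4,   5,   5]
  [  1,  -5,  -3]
-2

tr(A) = -4 + 5 + -3 = -2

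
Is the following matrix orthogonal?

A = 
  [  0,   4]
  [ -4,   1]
No

AᵀA = 
  [ 16,  -4]
  [ -4,  17]
≠ I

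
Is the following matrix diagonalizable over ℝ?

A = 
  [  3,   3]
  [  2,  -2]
Yes

tr(A) = 1, det(A) = -12
Characteristic polynomial: λ² - tr(A)λ + det(A) = λ² - λ - 12
λ² - λ - 12 = (λ + 3)(λ - 4)
Eigenvalues: 4, -3
λ=-3: alg. mult. = 1, geom. mult. = 2 - rank(A - (-3)I) = 2 - 1 = 1
λ=4: alg. mult. = 1, geom. mult. = 2 - rank(A - (4)I) = 2 - 1 = 1
Sum of geometric multiplicities equals n, so A has n independent eigenvectors.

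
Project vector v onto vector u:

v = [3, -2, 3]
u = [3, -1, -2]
v·u = (3)(3) + (-2)(-1) + (3)(-2) = 5
u·u = (3)² + (-1)² + (-2)² = 14
proj_u(v) = (v·u / u·u) × u = (5/14) × u

proj_u(v) = [15/14, -5/14, -5/7]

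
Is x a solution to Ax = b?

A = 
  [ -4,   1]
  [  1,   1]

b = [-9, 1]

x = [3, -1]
No

Ax = [-13, 2] ≠ b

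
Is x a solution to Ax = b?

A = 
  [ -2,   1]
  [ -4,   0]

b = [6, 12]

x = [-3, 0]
Yes

Ax = [6, 12] = b ✓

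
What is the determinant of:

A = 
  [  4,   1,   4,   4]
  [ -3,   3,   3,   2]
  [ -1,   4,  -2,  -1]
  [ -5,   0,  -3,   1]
Cofactor expansion along row 1: det(A) = a₁₁M₁₁ - a₁₂M₁₂ + a₁₃M₁₃ - a₁₄M₁₄

M₁₁ = det[[3, 3, 2]; [4, -2, -1]; [0, -3, 1]]
  = (3)·((-2)(1) - (-1)(-3)) - (3)·((4)(1) - (-1)(0)) + (2)·((4)(-3) - (-2)(0))
  = (3)(-5) - (3)(4) + (2)(-12)
  = -51
M₁₂ = det[[-3, 3, 2]; [-1, -2, -1]; [-5, -3, 1]]
  = (-3)·((-2)(1) - (-1)(-3)) - (3)·((-1)(1) - (-1)(-5)) + (2)·((-1)(-3) - (-2)(-5))
  = (-3)(-5) - (3)(-6) + (2)(-7)
  = 19
M₁₃ = det[[-3, 3, 2]; [-1, 4, -1]; [-5, 0, 1]]
  = (-3)·((4)(1) - (-1)(0)) - (3)·((-1)(1) - (-1)(-5)) + (2)·((-1)(0) - (4)(-5))
  = (-3)(4) - (3)(-6) + (2)(20)
  = 46
M₁₄ = det[[-3, 3, 3]; [-1, 4, -2]; [-5, 0, -3]]
  = (-3)·((4)(-3) - (-2)(0)) - (3)·((-1)(-3) - (-2)(-5)) + (3)·((-1)(0) - (4)(-5))
  = (-3)(-12) - (3)(-7) + (3)(20)
  = 117

det(A) = (4)(-51) - (1)(19) + (4)(46) - (4)(117) = -507

det(A) = -507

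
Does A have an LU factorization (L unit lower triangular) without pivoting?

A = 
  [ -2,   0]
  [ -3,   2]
Yes.
A[1,1] = -2 ≠ 0, so Gaussian elimination proceeds without a row swap: multiplier ℓ₂₁ = (-3)/(-2) = 3/2, and U[2,2] = 2 - (3/2)(0) = 2.
L = 
  [  1,   0]
  [3/2,   1]
U = 
  [ -2,   0]
  [  0,   2]
Check row 2 of LU: [(3/2)(-2), (3/2)(0) + 2] = [-3, 2] = row 2 of A ✓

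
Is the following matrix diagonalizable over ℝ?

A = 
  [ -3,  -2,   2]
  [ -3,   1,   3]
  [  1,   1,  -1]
Yes

Characteristic polynomial: det(λI - A) = λ³ + 3λ² - 12λ - 4
By the rational root theorem any rational root is an integer dividing 4; none of those is a root, so p(λ) has no rational roots and hence (being an irreducible cubic) no repeated roots.
Discriminant of the cubic: Δ = 10800
Δ > 0 ⇒ three distinct real eigenvalues: λ ≈ -5.171, -0.3116, 2.483
Three distinct real eigenvalues, so A has 3 independent eigenvectors.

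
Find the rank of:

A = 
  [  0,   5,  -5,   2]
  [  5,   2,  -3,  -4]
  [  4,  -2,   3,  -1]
Row reduce:
Swap R1 ↔ R2
R3 → R3 - (4/5)·R1
R3 → R3 + (18/25)·R2
REF = 
  [    5,     2,    -3,    -4]
  [    0,     5,    -5,     2]
  [    0,     0,   9/5, 91/25]
Pivot columns: 1, 2, 3 → 3 pivots.

rank(A) = 3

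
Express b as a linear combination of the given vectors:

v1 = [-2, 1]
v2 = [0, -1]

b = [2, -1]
c1 = -1, c2 = 0

b = -1·v1 + 0·v2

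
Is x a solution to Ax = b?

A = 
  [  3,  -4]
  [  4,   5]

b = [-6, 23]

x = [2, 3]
Yes

Ax = [-6, 23] = b ✓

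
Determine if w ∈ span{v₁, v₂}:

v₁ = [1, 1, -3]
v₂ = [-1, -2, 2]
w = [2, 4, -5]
No

Form the augmented matrix and row-reduce:
[v₁|v₂|w] = 
  [  1,  -1,   2]
  [  1,  -2,   4]
  [ -3,   2,  -5]
R2 → R2 - (1)·R1
R3 → R3 + (3)·R1
R3 → R3 - (1)·R2
REF = 
  [  1,  -1,   2]
  [  0,  -1,   2]
  [  0,   0,  -1]

Row 3 reads [0 0 | -1], i.e. 0 = -1, so the system is inconsistent and w ∉ span{v₁, v₂}.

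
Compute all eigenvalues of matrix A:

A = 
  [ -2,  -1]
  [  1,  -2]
tr(A) = -4, det(A) = 5
Characteristic polynomial: λ² - tr(A)λ + det(A) = λ² + 4λ + 5
λ² + 4λ + 5 = 0  ⇒  λ = (-4 ± √((4)² - 4·(5)))/2 = (-4 ± √(-4))/2
  = -2 + i,  -2 - i

λ = -2 + i, -2 - i  (≈ -2 + 1i, -2 - 1i)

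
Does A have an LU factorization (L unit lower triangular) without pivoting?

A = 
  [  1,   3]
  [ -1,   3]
Yes.
A[1,1] = 1 ≠ 0, so Gaussian elimination proceeds without a row swap: multiplier ℓ₂₁ = (-1)/(1) = -1, and U[2,2] = 3 - (-1)(3) = 6.
L = 
  [  1,   0]
  [ -1,   1]
U = 
  [  1,   3]
  [  0,   6]
Check row 2 of LU: [(-1)(1), (-1)(3) + 6] = [-1, 3] = row 2 of A ✓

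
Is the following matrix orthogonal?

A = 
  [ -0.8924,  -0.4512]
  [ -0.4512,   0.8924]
Yes

AᵀA = 
  [  1,   0]
  [  0,   1]
≈ I (equal to I up to the 4-dp rounding of the entries)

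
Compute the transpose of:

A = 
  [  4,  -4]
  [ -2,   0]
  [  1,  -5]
Aᵀ = 
  [  4,  -2,   1]
  [ -4,   0,  -5]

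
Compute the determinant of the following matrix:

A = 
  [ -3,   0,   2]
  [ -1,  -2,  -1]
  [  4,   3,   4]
Cofactor expansion along row 1:
det(A) = (-3)·((-2)(4) - (-1)(3)) - (0)·((-1)(4) - (-1)(4)) + (2)·((-1)(3) - (-2)(4))
  = (-3)(-5) - (0)(0) + (2)(5)
  = 25

det(A) = 25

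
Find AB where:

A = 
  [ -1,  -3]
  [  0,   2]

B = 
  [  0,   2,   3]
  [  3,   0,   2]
A is 2×2 and B is 2×3, so AB is 2×3. Each entry is (row of A)·(column of B):
AB[1,1] = (-1)(0) + (-3)(3) = -9
AB[1,2] = (-1)(2) + (-3)(0) = -2
AB[1,3] = (-1)(3) + (-3)(2) = -9
AB[2,1] = (0)(0) + (2)(3) = 6
AB[2,2] = (0)(2) + (2)(0) = 0
AB[2,3] = (0)(3) + (2)(2) = 4

AB = 
  [ -9,  -2,  -9]
  [  6,   0,   4]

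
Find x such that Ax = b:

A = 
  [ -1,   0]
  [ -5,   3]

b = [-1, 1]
x = [1, 2]

Row reduce the augmented matrix [A|b]:
R2 → R2 - (5)·R1
REF = 
  [ -1,   0,  -1]
  [  0,   3,   6]

Back-substitution:
x₂ = 6 / 3 = 2
x₁ = (-1 - (0)(2)) / (-1) = 1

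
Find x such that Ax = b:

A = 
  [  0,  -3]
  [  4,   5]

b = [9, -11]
Row reduce the augmented matrix [A|b]:
Swap R1 ↔ R2
REF = 
  [  4,   5, -11]
  [  0,  -3,   9]

Back-substitution:
x₂ = 9 / (-3) = -3
x₁ = (-11 - (5)(-3)) / 4 = 1

x = [1, -3]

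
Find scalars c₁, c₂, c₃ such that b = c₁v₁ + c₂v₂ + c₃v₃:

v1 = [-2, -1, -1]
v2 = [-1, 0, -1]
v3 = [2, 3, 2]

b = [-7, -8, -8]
c1 = -1, c2 = 3, c3 = -3

b = -1·v1 + 3·v2 + -3·v3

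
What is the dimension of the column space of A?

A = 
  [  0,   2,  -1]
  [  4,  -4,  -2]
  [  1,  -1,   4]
dim(Col(A)) = 3

Row reduce:
Swap R1 ↔ R2
R3 → R3 - (1/4)·R1
REF = 
  [  4,  -4,  -2]
  [  0,   2,  -1]
  [  0,   0, 9/2]
Pivot columns: 1, 2, 3 → 3 pivots.
dim(Col(A)) = number of pivot columns = 3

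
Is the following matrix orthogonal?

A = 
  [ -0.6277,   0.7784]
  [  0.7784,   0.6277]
Yes

AᵀA = 
  [  0.9999,   0]
  [  0,   0.9999]
≈ I (equal to I up to the 4-dp rounding of the entries)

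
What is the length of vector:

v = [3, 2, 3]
4.69

||v||₂ = √((3)² + (2)² + (3)²) = √22 = 4.69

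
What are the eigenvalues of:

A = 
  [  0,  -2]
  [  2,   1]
tr(A) = 1, det(A) = 4
Characteristic polynomial: λ² - tr(A)λ + det(A) = λ² - λ + 4
λ² - λ + 4 = 0  ⇒  λ = (1 ± √((-1)² - 4·(4)))/2 = (1 ± √(-15))/2
  = (1 + i√15)/2,  (1 - i√15)/2

λ = (1 + i√15)/2, (1 - i√15)/2  (≈ 0.5 + 1.936i, 0.5 - 1.936i)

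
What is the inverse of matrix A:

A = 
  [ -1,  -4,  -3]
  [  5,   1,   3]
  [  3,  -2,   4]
det(A) = (-1)·((1)(4) - (3)(-2)) - (-4)·((5)(4) - (3)(3)) + (-3)·((5)(-2) - (1)(3))
  = (-1)(10) - (-4)(11) + (-3)(-13)
  = 73
det(A) = 73 ≠ 0, so A is invertible.

Cofactors Cᵢⱼ = (-1)ⁱ⁺ʲ·Mᵢⱼ:
C = 
  [ 10, -11, -13]
  [ 22,   5, -14]
  [ -9, -12,  19]

adj(A) = Cᵀ:
adj(A) = 
  [ 10,  22,  -9]
  [-11,   5, -12]
  [-13, -14,  19]

A⁻¹ = (1/73) · adj(A):
A⁻¹ = 
  [ 10/73,  22/73,  -9/73]
  [-11/73,   5/73, -12/73]
  [-13/73, -14/73,  19/73]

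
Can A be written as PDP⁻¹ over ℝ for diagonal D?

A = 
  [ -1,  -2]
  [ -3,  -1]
Yes

tr(A) = -2, det(A) = -5
Characteristic polynomial: λ² - tr(A)λ + det(A) = λ² + 2λ - 5
λ² + 2λ - 5 = 0  ⇒  λ = (-2 ± √((2)² - 4·(-5)))/2 = (-2 ± √(24))/2
  = -1 + √6,  -1 - √6
Eigenvalues: -1 + √6, -1 - √6  (≈ 1.449, -3.449)
The two irrational eigenvalues are distinct (simple), so each has alg. mult. = geom. mult. = 1.
Sum of geometric multiplicities equals n, so A has n independent eigenvectors.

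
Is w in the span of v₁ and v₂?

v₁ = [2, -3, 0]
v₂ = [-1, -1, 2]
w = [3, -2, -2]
Yes

Form the augmented matrix and row-reduce:
[v₁|v₂|w] = 
  [  2,  -1,   3]
  [ -3,  -1,  -2]
  [  0,   2,  -2]
R2 → R2 + (3/2)·R1
R3 → R3 + (4/5)·R2
REF = 
  [   2,   -1,    3]
  [   0, -5/2,  5/2]
  [   0,    0,    0]

No row of the form [0 0 | nonzero], so the system is consistent. Back-substitution gives c₁ = 1, c₂ = -1: w = (1)·v₁ + (-1)·v₂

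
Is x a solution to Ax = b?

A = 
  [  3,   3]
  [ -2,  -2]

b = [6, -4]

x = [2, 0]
Yes

Ax = [6, -4] = b ✓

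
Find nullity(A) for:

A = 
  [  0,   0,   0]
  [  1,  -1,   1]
nullity(A) = 2

Row reduce:
Swap R1 ↔ R2
REF = 
  [  1,  -1,   1]
  [  0,   0,   0]
Pivot columns: 1 → 1 pivot.
rank(A) = 1, so nullity(A) = 3 - 1 = 2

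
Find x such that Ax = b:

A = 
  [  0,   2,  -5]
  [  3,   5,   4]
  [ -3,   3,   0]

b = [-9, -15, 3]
Row reduce the augmented matrix [A|b]:
Swap R1 ↔ R2
R3 → R3 + (1)·R1
R3 → R3 - (4)·R2
REF = 
  [  3,   5,   4, -15]
  [  0,   2,  -5,  -9]
  [  0,   0,  24,  24]

Back-substitution:
x₃ = 24 / 24 = 1
x₂ = (-9 - (-5)(1)) / 2 = -2
x₁ = (-15 - (5)(-2) - (4)(1)) / 3 = -3

x = [-3, -2, 1]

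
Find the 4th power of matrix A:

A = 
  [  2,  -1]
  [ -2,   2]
A² = A·A:
A²[1,1] = (2)(2) + (-1)(-2) = 6
A²[1,2] = (2)(-1) + (-1)(2) = -4
A²[2,1] = (-2)(2) + (2)(-2) = -8
A²[2,2] = (-2)(-1) + (2)(2) = 6
A² = 
  [  6,  -4]
  [ -8,   6]

A^3 = A^2·A:
A^3[1,1] = (6)(2) + (-4)(-2) = 20
A^3[1,2] = (6)(-1) + (-4)(2) = -14
A^3[2,1] = (-8)(2) + (6)(-2) = -28
A^3[2,2] = (-8)(-1) + (6)(2) = 20
A^3 = 
  [ 20, -14]
  [-28,  20]

A^4 = A^3·A:
A^4[1,1] = (20)(2) + (-14)(-2) = 68
A^4[1,2] = (20)(-1) + (-14)(2) = -48
A^4[2,1] = (-28)(2) + (20)(-2) = -96
A^4[2,2] = (-28)(-1) + (20)(2) = 68
A^4 = 
  [ 68, -48]
  [-96,  68]

Therefore
A^4 = 
  [ 68, -48]
  [-96,  68]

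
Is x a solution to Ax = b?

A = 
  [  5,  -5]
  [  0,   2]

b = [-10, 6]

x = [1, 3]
Yes

Ax = [-10, 6] = b ✓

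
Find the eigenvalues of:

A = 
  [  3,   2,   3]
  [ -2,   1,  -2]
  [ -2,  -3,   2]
λ = 4, 1 + i√6, 1 - i√6  (≈ 4, 1 + 2.449i, 1 - 2.449i)

Characteristic polynomial: det(λI - A) = λ³ - 6λ² + 15λ - 28
Testing integer divisors of the constant term: p(4) = 0, so (λ - 4) is a factor:
p(λ) = (λ - 4)(λ² - 2λ + 7)
λ² - 2λ + 7 = 0  ⇒  λ = (2 ± √((-2)² - 4·(7)))/2 = (2 ± √(-24))/2
  = 1 + i√6,  1 - i√6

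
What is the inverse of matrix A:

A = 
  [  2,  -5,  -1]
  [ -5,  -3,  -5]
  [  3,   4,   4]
det(A) = (2)·((-3)(4) - (-5)(4)) - (-5)·((-5)(4) - (-5)(3)) + (-1)·((-5)(4) - (-3)(3))
  = (2)(8) - (-5)(-5) + (-1)(-11)
  = 2
det(A) = 2 ≠ 0, so A is invertible.

Cofactors Cᵢⱼ = (-1)ⁱ⁺ʲ·Mᵢⱼ:
C = 
  [  8,   5, -11]
  [ 16,  11, -23]
  [ 22,  15, -31]

adj(A) = Cᵀ:
adj(A) = 
  [  8,  16,  22]
  [  5,  11,  15]
  [-11, -23, -31]

A⁻¹ = (1/2) · adj(A):
A⁻¹ = 
  [    4,     8,    11]
  [  5/2,  11/2,  15/2]
  [-11/2, -23/2, -31/2]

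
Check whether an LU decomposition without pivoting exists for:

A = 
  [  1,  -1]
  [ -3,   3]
Yes.
A[1,1] = 1 ≠ 0, so Gaussian elimination proceeds without a row swap: multiplier ℓ₂₁ = (-3)/(1) = -3, and U[2,2] = 3 - (-3)(-1) = 0.
L = 
  [  1,   0]
  [ -3,   1]
U = 
  [  1,  -1]
  [  0,   0]
Check row 2 of LU: [(-3)(1), (-3)(-1) + 0] = [-3, 3] = row 2 of A ✓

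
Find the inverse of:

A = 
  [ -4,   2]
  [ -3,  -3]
det(A) = (-4)(-3) - (2)(-3) = 18
For a 2×2 matrix, A⁻¹ = (1/det(A)) · [[d, -b], [-c, a]]
    = (1/18) · [[-3, -2], [3, -4]]

A⁻¹ = 
  [-1/6, -1/9]
  [ 1/6, -2/9]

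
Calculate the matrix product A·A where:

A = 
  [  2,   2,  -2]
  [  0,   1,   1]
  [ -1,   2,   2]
A² = A·A:
A²[1,1] = (2)(2) + (2)(0) + (-2)(-1) = 6
A²[1,2] = (2)(2) + (2)(1) + (-2)(2) = 2
A²[1,3] = (2)(-2) + (2)(1) + (-2)(2) = -6
A²[2,1] = (0)(2) + (1)(0) + (1)(-1) = -1
A²[2,2] = (0)(2) + (1)(1) + (1)(2) = 3
A²[2,3] = (0)(-2) + (1)(1) + (1)(2) = 3
A²[3,1] = (-1)(2) + (2)(0) + (2)(-1) = -4
A²[3,2] = (-1)(2) + (2)(1) + (2)(2) = 4
A²[3,3] = (-1)(-2) + (2)(1) + (2)(2) = 8
A² = 
  [  6,   2,  -6]
  [ -1,   3,   3]
  [ -4,   4,   8]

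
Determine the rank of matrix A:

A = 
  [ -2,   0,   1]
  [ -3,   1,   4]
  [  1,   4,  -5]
rank(A) = 3

Row reduce:
R2 → R2 - (3/2)·R1
R3 → R3 + (1/2)·R1
R3 → R3 - (4)·R2
REF = 
  [   -2,     0,     1]
  [    0,     1,   5/2]
  [    0,     0, -29/2]
Pivot columns: 1, 2, 3 → 3 pivots.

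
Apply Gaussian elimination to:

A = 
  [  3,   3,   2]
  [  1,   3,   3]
Row operations:
R2 → R2 - (1/3)·R1

Resulting echelon form:
REF = 
  [  3,   3,   2]
  [  0,   2, 7/3]

Rank = 2 (number of non-zero pivot rows).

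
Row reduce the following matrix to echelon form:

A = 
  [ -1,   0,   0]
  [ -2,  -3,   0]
Row operations:
R2 → R2 - (2)·R1

Resulting echelon form:
REF = 
  [ -1,   0,   0]
  [  0,  -3,   0]

Rank = 2 (number of non-zero pivot rows).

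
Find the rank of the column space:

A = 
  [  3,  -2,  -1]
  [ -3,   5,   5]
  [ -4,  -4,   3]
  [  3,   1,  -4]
dim(Col(A)) = 3

Row reduce:
R2 → R2 + (1)·R1
R3 → R3 + (4/3)·R1
R4 → R4 - (1)·R1
R3 → R3 + (20/9)·R2
R4 → R4 - (1)·R2
R4 → R4 + (63/95)·R3
REF = 
  [   3,   -2,   -1]
  [   0,    3,    4]
  [   0,    0, 95/9]
  [   0,    0,    0]
Pivot columns: 1, 2, 3 → 3 pivots.
dim(Col(A)) = number of pivot columns = 3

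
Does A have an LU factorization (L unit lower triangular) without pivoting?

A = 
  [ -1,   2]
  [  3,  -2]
Yes.
A[1,1] = -1 ≠ 0, so Gaussian elimination proceeds without a row swap: multiplier ℓ₂₁ = (3)/(-1) = -3, and U[2,2] = -2 - (-3)(2) = 4.
L = 
  [  1,   0]
  [ -3,   1]
U = 
  [ -1,   2]
  [  0,   4]
Check row 2 of LU: [(-3)(-1), (-3)(2) + 4] = [3, -2] = row 2 of A ✓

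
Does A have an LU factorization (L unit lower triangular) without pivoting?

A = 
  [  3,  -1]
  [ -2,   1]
Yes.
A[1,1] = 3 ≠ 0, so Gaussian elimination proceeds without a row swap: multiplier ℓ₂₁ = (-2)/(3) = -2/3, and U[2,2] = 1 - (-2/3)(-1) = 1/3.
L = 
  [   1,    0]
  [-2/3,    1]
U = 
  [  3,  -1]
  [  0, 1/3]
Check row 2 of LU: [(-2/3)(3), (-2/3)(-1) + (1/3)] = [-2, 1] = row 2 of A ✓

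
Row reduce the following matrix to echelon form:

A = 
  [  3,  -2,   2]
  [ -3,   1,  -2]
Row operations:
R2 → R2 + (1)·R1

Resulting echelon form:
REF = 
  [  3,  -2,   2]
  [  0,  -1,   0]

Rank = 2 (number of non-zero pivot rows).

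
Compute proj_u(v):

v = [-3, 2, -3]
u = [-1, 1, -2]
v·u = (-3)(-1) + (2)(1) + (-3)(-2) = 11
u·u = (-1)² + (1)² + (-2)² = 6
proj_u(v) = (v·u / u·u) × u = (11/6) × u

proj_u(v) = [-11/6, 11/6, -11/3]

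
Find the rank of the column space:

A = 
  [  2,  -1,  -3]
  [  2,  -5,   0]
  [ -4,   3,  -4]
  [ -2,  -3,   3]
dim(Col(A)) = 3

Row reduce:
R2 → R2 - (1)·R1
R3 → R3 + (2)·R1
R4 → R4 + (1)·R1
R3 → R3 + (1/4)·R2
R4 → R4 - (1)·R2
R4 → R4 - (12/37)·R3
REF = 
  [    2,    -1,    -3]
  [    0,    -4,     3]
  [    0,     0, -37/4]
  [    0,     0,     0]
Pivot columns: 1, 2, 3 → 3 pivots.
dim(Col(A)) = number of pivot columns = 3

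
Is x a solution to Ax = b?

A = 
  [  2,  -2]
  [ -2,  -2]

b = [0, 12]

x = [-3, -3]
Yes

Ax = [0, 12] = b ✓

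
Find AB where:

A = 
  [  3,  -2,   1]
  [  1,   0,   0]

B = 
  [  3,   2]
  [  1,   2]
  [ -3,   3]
AB = 
  [  4,   5]
  [  3,   2]

A is 2×3 and B is 3×2, so AB is 2×2. Each entry is (row of A)·(column of B):
AB[1,1] = (3)(3) + (-2)(1) + (1)(-3) = 4
AB[1,2] = (3)(2) + (-2)(2) + (1)(3) = 5
AB[2,1] = (1)(3) + (0)(1) + (0)(-3) = 3
AB[2,2] = (1)(2) + (0)(2) + (0)(3) = 2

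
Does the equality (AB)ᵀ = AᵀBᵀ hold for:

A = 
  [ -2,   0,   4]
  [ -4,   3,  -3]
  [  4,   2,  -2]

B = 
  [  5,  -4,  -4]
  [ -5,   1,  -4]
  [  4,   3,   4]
No

(AB)ᵀ = 
  [  6, -47,   2]
  [ 20,  10, -20]
  [ 24,  -8, -32]

AᵀBᵀ = 
  [-10, -10,  -4]
  [-20,  -5,  17]
  [ 40, -15,  -1]

The two matrices differ, so (AB)ᵀ ≠ AᵀBᵀ in general. The correct identity is (AB)ᵀ = BᵀAᵀ.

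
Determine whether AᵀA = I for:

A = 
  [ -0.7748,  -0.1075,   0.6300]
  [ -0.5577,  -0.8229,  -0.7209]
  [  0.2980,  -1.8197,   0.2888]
No

AᵀA = 
  [  1.0001,   0,   0]
  [  0,   4,   0]
  [  0,   0,   1]
≠ I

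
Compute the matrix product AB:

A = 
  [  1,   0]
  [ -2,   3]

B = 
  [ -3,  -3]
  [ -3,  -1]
A is 2×2 and B is 2×2, so AB is 2×2. Each entry is (row of A)·(column of B):
AB[1,1] = (1)(-3) + (0)(-3) = -3
AB[1,2] = (1)(-3) + (0)(-1) = -3
AB[2,1] = (-2)(-3) + (3)(-3) = -3
AB[2,2] = (-2)(-3) + (3)(-1) = 3

AB = 
  [ -3,  -3]
  [ -3,   3]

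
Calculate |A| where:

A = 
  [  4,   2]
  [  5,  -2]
-18

For a 2×2 matrix, det = ad - bc = (4)(-2) - (2)(5) = -18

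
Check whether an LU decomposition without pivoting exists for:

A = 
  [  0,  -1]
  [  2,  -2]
No.
A[1,1] = 0 but A[2,1] = 2 ≠ 0. Any LU with L unit lower triangular has (LU)[1,1] = U[1,1] and (LU)[2,1] = L[2,1]·U[1,1]; matching A forces U[1,1] = 0, which then forces (LU)[2,1] = 0 ≠ 2. A row swap (pivoting) is required.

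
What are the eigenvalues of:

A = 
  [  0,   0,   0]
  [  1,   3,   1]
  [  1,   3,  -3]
λ = 0, 2√3, -2√3  (≈ 0, 3.464, -3.464)

Characteristic polynomial: det(λI - A) = λ³ - 12λ
The constant term is 0, so λ = 0 is a root: p(λ) = λ(λ² - 12)
λ² - 12 = 0  ⇒  λ = (0 ± √((0)² - 4·(-12)))/2 = (0 ± √(48))/2
  = 2√3,  -2√3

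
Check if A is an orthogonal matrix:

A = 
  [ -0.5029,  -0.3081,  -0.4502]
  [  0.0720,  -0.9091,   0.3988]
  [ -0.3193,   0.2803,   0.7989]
No

AᵀA = 
  [  0.3600,   0,   0]
  [  0,   1,   0.0001]
  [  0,   0.0001,   1]
≠ I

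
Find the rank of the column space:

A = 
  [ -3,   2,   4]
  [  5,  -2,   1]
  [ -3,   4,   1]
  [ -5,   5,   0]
Row reduce:
R2 → R2 + (5/3)·R1
R3 → R3 - (1)·R1
R4 → R4 - (5/3)·R1
R3 → R3 - (3/2)·R2
R4 → R4 - (5/4)·R2
R4 → R4 - (65/58)·R3
REF = 
  [   -3,     2,     4]
  [    0,   4/3,  23/3]
  [    0,     0, -29/2]
  [    0,     0,     0]
Pivot columns: 1, 2, 3 → 3 pivots.
dim(Col(A)) = number of pivot columns = 3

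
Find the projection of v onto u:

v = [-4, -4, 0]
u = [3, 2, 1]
proj_u(v) = [-30/7, -20/7, -10/7]

v·u = (-4)(3) + (-4)(2) + (0)(1) = -20
u·u = (3)² + (2)² + (1)² = 14
proj_u(v) = (v·u / u·u) × u = (-20/14) × u = (-10/7) × u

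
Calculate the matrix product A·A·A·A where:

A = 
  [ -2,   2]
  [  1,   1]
A^4 = 
  [ 38, -18]
  [ -9,  11]

A² = A·A:
A²[1,1] = (-2)(-2) + (2)(1) = 6
A²[1,2] = (-2)(2) + (2)(1) = -2
A²[2,1] = (1)(-2) + (1)(1) = -1
A²[2,2] = (1)(2) + (1)(1) = 3
A² = 
  [  6,  -2]
  [ -1,   3]

A^3 = A^2·A:
A^3[1,1] = (6)(-2) + (-2)(1) = -14
A^3[1,2] = (6)(2) + (-2)(1) = 10
A^3[2,1] = (-1)(-2) + (3)(1) = 5
A^3[2,2] = (-1)(2) + (3)(1) = 1
A^3 = 
  [-14,  10]
  [  5,   1]

A^4 = A^3·A:
A^4[1,1] = (-14)(-2) + (10)(1) = 38
A^4[1,2] = (-14)(2) + (10)(1) = -18
A^4[2,1] = (5)(-2) + (1)(1) = -9
A^4[2,2] = (5)(2) + (1)(1) = 11
A^4 = 
  [ 38, -18]
  [ -9,  11]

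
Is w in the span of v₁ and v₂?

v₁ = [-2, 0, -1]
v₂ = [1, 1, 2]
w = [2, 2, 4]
Yes

Form the augmented matrix and row-reduce:
[v₁|v₂|w] = 
  [ -2,   1,   2]
  [  0,   1,   2]
  [ -1,   2,   4]
R3 → R3 - (1/2)·R1
R3 → R3 - (3/2)·R2
REF = 
  [ -2,   1,   2]
  [  0,   1,   2]
  [  0,   0,   0]

No row of the form [0 0 | nonzero], so the system is consistent. Back-substitution gives c₁ = 0, c₂ = 2: w = (0)·v₁ + (2)·v₂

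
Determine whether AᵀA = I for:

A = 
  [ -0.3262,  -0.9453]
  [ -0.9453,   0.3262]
Yes

AᵀA = 
  [  1,   0]
  [  0,   1]
≈ I (equal to I up to the 4-dp rounding of the entries)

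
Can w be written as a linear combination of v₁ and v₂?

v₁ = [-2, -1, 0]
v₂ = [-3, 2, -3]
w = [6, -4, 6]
Yes

Form the augmented matrix and row-reduce:
[v₁|v₂|w] = 
  [ -2,  -3,   6]
  [ -1,   2,  -4]
  [  0,  -3,   6]
R2 → R2 - (1/2)·R1
R3 → R3 + (6/7)·R2
REF = 
  [ -2,  -3,   6]
  [  0, 7/2,  -7]
  [  0,   0,   0]

No row of the form [0 0 | nonzero], so the system is consistent. Back-substitution gives c₁ = 0, c₂ = -2: w = (0)·v₁ + (-2)·v₂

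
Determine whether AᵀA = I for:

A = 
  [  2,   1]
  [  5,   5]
No

AᵀA = 
  [ 29,  27]
  [ 27,  26]
≠ I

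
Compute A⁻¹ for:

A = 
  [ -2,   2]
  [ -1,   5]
det(A) = (-2)(5) - (2)(-1) = -8
For a 2×2 matrix, A⁻¹ = (1/det(A)) · [[d, -b], [-c, a]]
    = (-1/8) · [[5, -2], [1, -2]]

A⁻¹ = 
  [-5/8,  1/4]
  [-1/8,  1/4]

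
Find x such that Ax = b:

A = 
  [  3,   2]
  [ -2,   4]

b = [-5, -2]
Row reduce the augmented matrix [A|b]:
R2 → R2 + (2/3)·R1
REF = 
  [    3,     2,    -5]
  [    0,  16/3, -16/3]

Back-substitution:
x₂ = (-16/3) / (16/3) = -1
x₁ = (-5 - (2)(-1)) / 3 = -1

x = [-1, -1]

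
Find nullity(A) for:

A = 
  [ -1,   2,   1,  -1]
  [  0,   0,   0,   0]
nullity(A) = 3

Row reduce:
(no row operations needed)
REF = 
  [ -1,   2,   1,  -1]
  [  0,   0,   0,   0]
Pivot columns: 1 → 1 pivot.
rank(A) = 1, so nullity(A) = 4 - 1 = 3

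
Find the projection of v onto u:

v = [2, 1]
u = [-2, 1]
v·u = (2)(-2) + (1)(1) = -3
u·u = (-2)² + (1)² = 5
proj_u(v) = (v·u / u·u) × u = (-3/5) × u

proj_u(v) = [6/5, -3/5]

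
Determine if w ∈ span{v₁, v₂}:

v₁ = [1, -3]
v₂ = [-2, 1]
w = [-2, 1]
Yes

Form the augmented matrix and row-reduce:
[v₁|v₂|w] = 
  [  1,  -2,  -2]
  [ -3,   1,   1]
R2 → R2 + (3)·R1
REF = 
  [  1,  -2,  -2]
  [  0,  -5,  -5]

No row of the form [0 0 | nonzero], so the system is consistent. Back-substitution gives c₁ = 0, c₂ = 1: w = (0)·v₁ + (1)·v₂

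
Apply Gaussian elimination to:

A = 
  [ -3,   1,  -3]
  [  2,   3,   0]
Row operations:
R2 → R2 + (2/3)·R1

Resulting echelon form:
REF = 
  [  -3,    1,   -3]
  [   0, 11/3,   -2]

Rank = 2 (number of non-zero pivot rows).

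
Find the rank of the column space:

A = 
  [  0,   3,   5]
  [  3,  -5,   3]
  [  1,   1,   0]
Row reduce:
Swap R1 ↔ R2
R3 → R3 - (1/3)·R1
R3 → R3 - (8/9)·R2
REF = 
  [    3,    -5,     3]
  [    0,     3,     5]
  [    0,     0, -49/9]
Pivot columns: 1, 2, 3 → 3 pivots.
dim(Col(A)) = number of pivot columns = 3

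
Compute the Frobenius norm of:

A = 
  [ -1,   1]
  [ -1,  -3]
||A||_F = 3.464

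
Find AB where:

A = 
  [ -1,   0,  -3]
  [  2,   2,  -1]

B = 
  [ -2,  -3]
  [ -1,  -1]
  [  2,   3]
AB = 
  [ -4,  -6]
  [ -8, -11]

A is 2×3 and B is 3×2, so AB is 2×2. Each entry is (row of A)·(column of B):
AB[1,1] = (-1)(-2) + (0)(-1) + (-3)(2) = -4
AB[1,2] = (-1)(-3) + (0)(-1) + (-3)(3) = -6
AB[2,1] = (2)(-2) + (2)(-1) + (-1)(2) = -8
AB[2,2] = (2)(-3) + (2)(-1) + (-1)(3) = -11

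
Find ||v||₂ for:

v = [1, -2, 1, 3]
3.873

||v||₂ = √((1)² + (-2)² + (1)² + (3)²) = √15 = 3.873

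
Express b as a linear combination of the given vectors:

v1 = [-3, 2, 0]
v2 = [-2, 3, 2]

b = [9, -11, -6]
c1 = -1, c2 = -3

b = -1·v1 + -3·v2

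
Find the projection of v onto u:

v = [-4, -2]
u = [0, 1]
proj_u(v) = [0, -2]

v·u = (-4)(0) + (-2)(1) = -2
u·u = (0)² + (1)² = 1
proj_u(v) = (v·u / u·u) × u = (-2/1) × u = (-2) × u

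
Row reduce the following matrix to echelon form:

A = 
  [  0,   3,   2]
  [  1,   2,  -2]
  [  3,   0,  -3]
Row operations:
Swap R1 ↔ R2
R3 → R3 - (3)·R1
R3 → R3 + (2)·R2

Resulting echelon form:
REF = 
  [  1,   2,  -2]
  [  0,   3,   2]
  [  0,   0,   7]

Rank = 3 (number of non-zero pivot rows).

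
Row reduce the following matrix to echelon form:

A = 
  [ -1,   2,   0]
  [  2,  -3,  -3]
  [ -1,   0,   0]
Row operations:
R2 → R2 + (2)·R1
R3 → R3 - (1)·R1
R3 → R3 + (2)·R2

Resulting echelon form:
REF = 
  [ -1,   2,   0]
  [  0,   1,  -3]
  [  0,   0,  -6]

Rank = 3 (number of non-zero pivot rows).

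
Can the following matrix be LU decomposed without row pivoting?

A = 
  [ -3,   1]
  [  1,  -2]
Yes.
A[1,1] = -3 ≠ 0, so Gaussian elimination proceeds without a row swap: multiplier ℓ₂₁ = (1)/(-3) = -1/3, and U[2,2] = -2 - (-1/3)(1) = -5/3.
L = 
  [   1,    0]
  [-1/3,    1]
U = 
  [  -3,    1]
  [   0, -5/3]
Check row 2 of LU: [(-1/3)(-3), (-1/3)(1) + (-5/3)] = [1, -2] = row 2 of A ✓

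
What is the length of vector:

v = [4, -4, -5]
7.55

||v||₂ = √((4)² + (-4)² + (-5)²) = √57 = 7.55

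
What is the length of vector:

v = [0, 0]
0

||v||₂ = √((0)² + (0)²) = √0 = 0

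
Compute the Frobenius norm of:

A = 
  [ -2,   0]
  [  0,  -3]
||A||_F = 3.606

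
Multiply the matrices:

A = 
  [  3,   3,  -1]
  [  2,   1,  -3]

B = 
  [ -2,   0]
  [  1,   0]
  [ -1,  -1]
AB = 
  [ -2,   1]
  [  0,   3]

A is 2×3 and B is 3×2, so AB is 2×2. Each entry is (row of A)·(column of B):
AB[1,1] = (3)(-2) + (3)(1) + (-1)(-1) = -2
AB[1,2] = (3)(0) + (3)(0) + (-1)(-1) = 1
AB[2,1] = (2)(-2) + (1)(1) + (-3)(-1) = 0
AB[2,2] = (2)(0) + (1)(0) + (-3)(-1) = 3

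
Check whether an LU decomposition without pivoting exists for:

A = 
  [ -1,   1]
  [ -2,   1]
Yes.
A[1,1] = -1 ≠ 0, so Gaussian elimination proceeds without a row swap: multiplier ℓ₂₁ = (-2)/(-1) = 2, and U[2,2] = 1 - (2)(1) = -1.
L = 
  [  1,   0]
  [  2,   1]
U = 
  [ -1,   1]
  [  0,  -1]
Check row 2 of LU: [(2)(-1), (2)(1) + (-1)] = [-2, 1] = row 2 of A ✓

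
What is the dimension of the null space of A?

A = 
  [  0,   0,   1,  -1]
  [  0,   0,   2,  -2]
nullity(A) = 3

Row reduce:
R2 → R2 - (2)·R1
REF = 
  [  0,   0,   1,  -1]
  [  0,   0,   0,   0]
Pivot columns: 3 → 1 pivot.
rank(A) = 1, so nullity(A) = 4 - 1 = 3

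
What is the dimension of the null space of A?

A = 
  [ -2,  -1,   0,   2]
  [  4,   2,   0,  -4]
nullity(A) = 3

Row reduce:
R2 → R2 + (2)·R1
REF = 
  [ -2,  -1,   0,   2]
  [  0,   0,   0,   0]
Pivot columns: 1 → 1 pivot.
rank(A) = 1, so nullity(A) = 4 - 1 = 3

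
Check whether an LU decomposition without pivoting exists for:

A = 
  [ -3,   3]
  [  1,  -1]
Yes.
A[1,1] = -3 ≠ 0, so Gaussian elimination proceeds without a row swap: multiplier ℓ₂₁ = (1)/(-3) = -1/3, and U[2,2] = -1 - (-1/3)(3) = 0.
L = 
  [   1,    0]
  [-1/3,    1]
U = 
  [ -3,   3]
  [  0,   0]
Check row 2 of LU: [(-1/3)(-3), (-1/3)(3) + 0] = [1, -1] = row 2 of A ✓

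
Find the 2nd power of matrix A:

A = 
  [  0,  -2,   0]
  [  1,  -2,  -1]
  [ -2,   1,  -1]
A² = A·A:
A²[1,1] = (0)(0) + (-2)(1) + (0)(-2) = -2
A²[1,2] = (0)(-2) + (-2)(-2) + (0)(1) = 4
A²[1,3] = (0)(0) + (-2)(-1) + (0)(-1) = 2
A²[2,1] = (1)(0) + (-2)(1) + (-1)(-2) = 0
A²[2,2] = (1)(-2) + (-2)(-2) + (-1)(1) = 1
A²[2,3] = (1)(0) + (-2)(-1) + (-1)(-1) = 3
A²[3,1] = (-2)(0) + (1)(1) + (-1)(-2) = 3
A²[3,2] = (-2)(-2) + (1)(-2) + (-1)(1) = 1
A²[3,3] = (-2)(0) + (1)(-1) + (-1)(-1) = 0
A² = 
  [ -2,   4,   2]
  [  0,   1,   3]
  [  3,   1,   0]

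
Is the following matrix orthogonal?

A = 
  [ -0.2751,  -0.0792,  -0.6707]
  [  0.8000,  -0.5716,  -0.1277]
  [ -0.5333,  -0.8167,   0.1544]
No

AᵀA = 
  [  1.0001,   0.0001,   0]
  [  0.0001,   1,   0]
  [  0,   0,   0.4900]
≠ I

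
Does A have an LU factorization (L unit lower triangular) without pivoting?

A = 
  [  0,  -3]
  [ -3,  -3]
No.
A[1,1] = 0 but A[2,1] = -3 ≠ 0. Any LU with L unit lower triangular has (LU)[1,1] = U[1,1] and (LU)[2,1] = L[2,1]·U[1,1]; matching A forces U[1,1] = 0, which then forces (LU)[2,1] = 0 ≠ -3. A row swap (pivoting) is required.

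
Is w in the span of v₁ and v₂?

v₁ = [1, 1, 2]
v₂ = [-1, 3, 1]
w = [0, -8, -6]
Yes

Form the augmented matrix and row-reduce:
[v₁|v₂|w] = 
  [  1,  -1,   0]
  [  1,   3,  -8]
  [  2,   1,  -6]
R2 → R2 - (1)·R1
R3 → R3 - (2)·R1
R3 → R3 - (3/4)·R2
REF = 
  [  1,  -1,   0]
  [  0,   4,  -8]
  [  0,   0,   0]

No row of the form [0 0 | nonzero], so the system is consistent. Back-substitution gives c₁ = -2, c₂ = -2: w = (-2)·v₁ + (-2)·v₂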